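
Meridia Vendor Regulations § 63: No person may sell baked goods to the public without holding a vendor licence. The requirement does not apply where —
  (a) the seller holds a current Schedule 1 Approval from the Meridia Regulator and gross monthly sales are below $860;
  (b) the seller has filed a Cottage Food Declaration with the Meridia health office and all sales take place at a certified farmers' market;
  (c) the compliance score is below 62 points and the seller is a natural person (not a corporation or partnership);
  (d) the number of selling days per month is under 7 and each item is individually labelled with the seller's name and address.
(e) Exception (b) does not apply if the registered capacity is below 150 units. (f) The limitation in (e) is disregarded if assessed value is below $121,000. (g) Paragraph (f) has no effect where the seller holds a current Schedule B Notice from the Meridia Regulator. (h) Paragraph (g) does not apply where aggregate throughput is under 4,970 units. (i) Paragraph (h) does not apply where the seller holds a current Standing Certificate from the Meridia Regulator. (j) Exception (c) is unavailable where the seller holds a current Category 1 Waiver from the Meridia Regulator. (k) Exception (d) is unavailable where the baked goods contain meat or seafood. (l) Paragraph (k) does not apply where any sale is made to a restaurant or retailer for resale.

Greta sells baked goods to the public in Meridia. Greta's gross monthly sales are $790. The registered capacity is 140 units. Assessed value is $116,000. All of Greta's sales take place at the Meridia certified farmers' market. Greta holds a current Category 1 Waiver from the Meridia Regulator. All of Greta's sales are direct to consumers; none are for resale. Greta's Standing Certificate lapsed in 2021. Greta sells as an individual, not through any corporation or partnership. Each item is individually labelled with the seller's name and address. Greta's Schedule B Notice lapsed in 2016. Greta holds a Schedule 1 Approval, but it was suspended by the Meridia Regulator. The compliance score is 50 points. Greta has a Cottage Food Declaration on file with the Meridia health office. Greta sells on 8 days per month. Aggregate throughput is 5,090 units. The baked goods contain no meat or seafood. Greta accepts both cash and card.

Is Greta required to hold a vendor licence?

No — exception (b) applies; Greta is not required to hold a vendor licence.

Exception (a) does not apply: no current Schedule 1 Approval is held.
All of (b)'s requirements are met (a Cottage Food Declaration is on file; all sales are at a certified farmers' market). Considering the limiting provisions: (e) is triggered (the registered capacity is 140 units, below the 150 units limit), but yields to (f): (f) applies — assessed value is $116,000, below the $121,000 limit. (g), which would lift (f), is not engaged — the Schedule B Notice is not current. Exception (b) stands.
Exception (c)'s conditions are all satisfied: the compliance score is 50 points, below the 62 points limit; the seller is a natural person. However, paragraph (j) must be considered: (j) operates against (c): a current Category 1 Waiver is held. (c) is therefore removed.
Exception (d) fails — the number of selling days per month is 8, not under 7.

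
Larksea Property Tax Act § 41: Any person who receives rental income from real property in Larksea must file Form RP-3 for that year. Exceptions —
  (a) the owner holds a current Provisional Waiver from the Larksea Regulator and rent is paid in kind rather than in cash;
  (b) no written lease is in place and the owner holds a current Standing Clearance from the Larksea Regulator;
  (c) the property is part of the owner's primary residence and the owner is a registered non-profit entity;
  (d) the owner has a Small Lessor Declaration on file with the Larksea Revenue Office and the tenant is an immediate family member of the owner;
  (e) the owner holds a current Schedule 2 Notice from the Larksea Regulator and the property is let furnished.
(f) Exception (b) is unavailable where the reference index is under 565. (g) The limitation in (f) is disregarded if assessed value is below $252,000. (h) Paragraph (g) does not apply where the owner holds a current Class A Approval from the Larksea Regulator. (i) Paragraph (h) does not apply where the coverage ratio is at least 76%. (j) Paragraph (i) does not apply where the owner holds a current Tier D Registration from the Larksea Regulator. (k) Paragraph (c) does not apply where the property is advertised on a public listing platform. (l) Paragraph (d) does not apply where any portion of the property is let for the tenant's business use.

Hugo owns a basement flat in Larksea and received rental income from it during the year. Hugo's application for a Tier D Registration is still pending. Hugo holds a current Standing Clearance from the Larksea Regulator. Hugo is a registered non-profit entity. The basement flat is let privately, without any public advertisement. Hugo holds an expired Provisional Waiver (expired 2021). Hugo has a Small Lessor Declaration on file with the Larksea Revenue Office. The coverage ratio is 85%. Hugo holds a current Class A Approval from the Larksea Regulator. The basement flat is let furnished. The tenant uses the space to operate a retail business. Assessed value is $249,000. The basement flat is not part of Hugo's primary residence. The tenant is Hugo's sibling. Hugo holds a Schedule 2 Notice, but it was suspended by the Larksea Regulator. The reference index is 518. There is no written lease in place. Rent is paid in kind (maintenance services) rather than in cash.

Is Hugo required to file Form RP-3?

Exception (a) fails — there is no Provisional Waiver in force.
All of (b)'s requirements are met (there is no written lease; a current Standing Clearance is held). As to paragraphs (f)–(j): (f) is triggered (the reference index is 518, under the 565 limit), but is itself disapplied by (g): (g) is triggered — assessed value is $249,000, below the $252,000 limit. (h) would limit (g) — a current Class A Approval is held — but (i) sets (h) aside: (i) operates against (h): the coverage ratio is 85%, meeting the 76% threshold. (j) is inapplicable (there is no Tier D Registration in force), so (i) stands. Exception (b) stands.
Exception (c) requires that the property is part of the owner's primary residence; but the basement flat is not part of the primary residence, so (c) is unavailable.
Exception (d)'s conditions are all satisfied: a Small Lessor Declaration is on file; the tenant is an immediate family member. But applying paragraph (l): (l) operates against (d): the space is let for business use. So (d) is unavailable.
Exception (e) does not apply: no current Schedule 2 Notice is held.

No — exception (b) applies; Hugo is not required to file Form RP-3.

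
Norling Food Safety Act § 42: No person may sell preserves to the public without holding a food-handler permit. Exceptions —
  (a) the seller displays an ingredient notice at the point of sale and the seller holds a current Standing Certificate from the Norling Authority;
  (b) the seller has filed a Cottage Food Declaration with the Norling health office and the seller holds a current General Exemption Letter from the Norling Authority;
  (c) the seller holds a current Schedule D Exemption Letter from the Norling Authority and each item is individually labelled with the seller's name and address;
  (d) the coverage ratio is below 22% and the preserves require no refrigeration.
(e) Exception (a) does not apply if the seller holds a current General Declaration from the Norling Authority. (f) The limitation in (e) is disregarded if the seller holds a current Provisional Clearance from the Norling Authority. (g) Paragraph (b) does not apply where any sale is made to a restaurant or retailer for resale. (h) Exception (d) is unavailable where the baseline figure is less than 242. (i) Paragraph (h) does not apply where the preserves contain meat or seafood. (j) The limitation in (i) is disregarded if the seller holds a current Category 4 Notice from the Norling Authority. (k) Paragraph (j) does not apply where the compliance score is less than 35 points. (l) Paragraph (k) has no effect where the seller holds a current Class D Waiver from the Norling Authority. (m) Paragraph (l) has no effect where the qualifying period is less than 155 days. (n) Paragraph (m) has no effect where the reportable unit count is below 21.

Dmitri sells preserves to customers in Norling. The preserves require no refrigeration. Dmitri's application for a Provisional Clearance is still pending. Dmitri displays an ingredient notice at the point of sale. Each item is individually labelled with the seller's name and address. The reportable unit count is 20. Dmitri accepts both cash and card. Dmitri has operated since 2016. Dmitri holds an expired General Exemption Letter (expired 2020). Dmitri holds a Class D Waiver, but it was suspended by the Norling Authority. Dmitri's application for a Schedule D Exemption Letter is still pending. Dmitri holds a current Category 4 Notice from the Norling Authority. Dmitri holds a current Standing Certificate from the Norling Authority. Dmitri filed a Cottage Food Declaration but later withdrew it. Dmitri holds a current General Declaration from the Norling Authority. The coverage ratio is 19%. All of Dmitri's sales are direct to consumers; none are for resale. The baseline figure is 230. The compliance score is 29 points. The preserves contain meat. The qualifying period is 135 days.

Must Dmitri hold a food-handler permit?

No — exception (d) applies; Dmitri is not required to hold a food-handler permit.

Exception (a) is satisfied on its face — an ingredient notice is displayed; a current Standing Certificate is held. Turning to paragraphs (e)–(f): (e) operates — a current General Declaration is held. (f), which would lift (e), is not engaged — there is no Provisional Clearance in force. So (a) is unavailable.
Exception (b) does not apply: the Cottage Food Declaration was withdrawn.
Exception (c) fails — no current Schedule D Exemption Letter is held.
Exception (d): the coverage ratio is 19%, below the 22% limit; the preserves are shelf-stable — every condition holds. Applying paragraphs (h)–(n): (h) is triggered (the baseline figure is 230, less than the 242 limit), but yields to (i): (i) is triggered — the preserves contain meat. (j) is triggered (a current Category 4 Notice is held), but is displaced by (k): (k) is engaged — the compliance score is 29 points, less than the 35 points limit. (l) is not triggered (no current Class D Waiver is held), so (k) stands. So (d) applies.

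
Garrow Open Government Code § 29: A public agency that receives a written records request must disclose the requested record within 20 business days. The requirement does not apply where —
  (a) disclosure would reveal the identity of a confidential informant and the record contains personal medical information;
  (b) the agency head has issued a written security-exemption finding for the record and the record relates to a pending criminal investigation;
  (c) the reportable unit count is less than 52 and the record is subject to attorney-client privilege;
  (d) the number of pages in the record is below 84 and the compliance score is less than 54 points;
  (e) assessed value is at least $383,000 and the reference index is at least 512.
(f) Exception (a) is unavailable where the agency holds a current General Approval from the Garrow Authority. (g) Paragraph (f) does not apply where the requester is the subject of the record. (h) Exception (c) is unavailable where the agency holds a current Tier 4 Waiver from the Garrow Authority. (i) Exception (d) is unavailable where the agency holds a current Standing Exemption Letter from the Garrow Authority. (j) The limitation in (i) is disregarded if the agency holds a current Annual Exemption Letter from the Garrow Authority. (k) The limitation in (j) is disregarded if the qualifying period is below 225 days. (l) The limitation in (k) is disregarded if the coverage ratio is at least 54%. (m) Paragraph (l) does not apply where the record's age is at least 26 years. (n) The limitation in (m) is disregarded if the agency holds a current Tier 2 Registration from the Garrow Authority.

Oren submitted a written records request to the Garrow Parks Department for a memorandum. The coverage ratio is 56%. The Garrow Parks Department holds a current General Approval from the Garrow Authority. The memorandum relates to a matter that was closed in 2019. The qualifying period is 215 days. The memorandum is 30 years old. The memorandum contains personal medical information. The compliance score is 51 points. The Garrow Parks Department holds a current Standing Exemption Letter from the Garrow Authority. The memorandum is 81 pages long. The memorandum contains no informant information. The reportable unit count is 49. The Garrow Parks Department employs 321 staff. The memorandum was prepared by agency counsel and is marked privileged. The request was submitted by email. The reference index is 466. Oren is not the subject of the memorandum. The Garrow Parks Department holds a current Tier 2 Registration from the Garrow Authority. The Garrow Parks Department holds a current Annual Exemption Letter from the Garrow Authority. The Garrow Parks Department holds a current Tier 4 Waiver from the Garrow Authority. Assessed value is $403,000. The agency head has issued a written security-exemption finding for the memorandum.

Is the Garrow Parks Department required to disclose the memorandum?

No — exception (d) applies; the Garrow Parks Department is not required to disclose the memorandum.

Exception (a) fails — the memorandum contains no informant information.
Exception (b) requires that the record relates to a pending criminal investigation; but the memorandum relates to a closed matter, so (b) is unavailable.
Exception (c) is satisfied on its face — the reportable unit count is 49, less than the 52 limit; the memorandum is privileged. But applying paragraph (h): (h) applies — a current Tier 4 Waiver is held. Exception (c) does not apply.
Exception (d) is satisfied on its face — the number of pages in the record is 81, below the 84 limit; the compliance score is 51 points, less than the 54 points limit. Under paragraphs (i)–(n): (i) is triggered (a current Standing Exemption Letter is held), but is itself disapplied by (j): (j) operates against (i): a current Annual Exemption Letter is held. (k) operates (the qualifying period is 215 days, below the 225 days limit), but is overridden by (l): (l) is engaged — the coverage ratio is 56%, meeting the 54% threshold. (m) would limit (l) — the record's age is 30 years, meeting the 26 years threshold — but (n) sets (m) aside: (n) applies — a current Tier 2 Registration is held. (d) remains available.
Exception (e) fails — the reference index is 466, short of 512.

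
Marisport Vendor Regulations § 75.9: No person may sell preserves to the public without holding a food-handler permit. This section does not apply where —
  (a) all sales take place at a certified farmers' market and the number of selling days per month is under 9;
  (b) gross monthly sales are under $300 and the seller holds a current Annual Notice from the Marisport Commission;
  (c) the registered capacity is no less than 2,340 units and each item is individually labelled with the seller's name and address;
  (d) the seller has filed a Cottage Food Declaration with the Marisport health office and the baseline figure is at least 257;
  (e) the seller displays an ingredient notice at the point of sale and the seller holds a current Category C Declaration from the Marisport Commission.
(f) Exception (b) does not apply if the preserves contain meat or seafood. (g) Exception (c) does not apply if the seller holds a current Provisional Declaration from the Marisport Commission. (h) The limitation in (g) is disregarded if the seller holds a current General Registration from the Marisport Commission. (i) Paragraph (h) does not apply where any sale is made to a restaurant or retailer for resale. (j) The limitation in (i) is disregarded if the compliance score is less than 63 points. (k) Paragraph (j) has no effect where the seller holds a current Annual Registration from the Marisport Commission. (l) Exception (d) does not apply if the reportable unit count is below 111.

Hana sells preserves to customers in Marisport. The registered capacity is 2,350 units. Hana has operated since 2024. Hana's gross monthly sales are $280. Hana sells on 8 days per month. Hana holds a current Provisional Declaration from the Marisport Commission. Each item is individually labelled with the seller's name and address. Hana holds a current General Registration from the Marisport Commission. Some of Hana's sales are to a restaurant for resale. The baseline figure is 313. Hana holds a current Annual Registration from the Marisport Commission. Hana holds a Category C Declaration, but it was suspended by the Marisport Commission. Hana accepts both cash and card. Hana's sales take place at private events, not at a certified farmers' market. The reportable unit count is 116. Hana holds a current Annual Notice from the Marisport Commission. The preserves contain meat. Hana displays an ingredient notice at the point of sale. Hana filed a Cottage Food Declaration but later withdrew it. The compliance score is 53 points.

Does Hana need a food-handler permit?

Exception (a) fails — sales are at private events, not a certified farmers' market.
Exception (b) is satisfied on its face — gross monthly sales are $280, under the $300 limit; a current Annual Notice is held. But: (f) operates against (b): the preserves contain meat. So (b) is unavailable.
All of (c)'s requirements are met (the registered capacity is 2,350 units, meeting the 2,340 units threshold; items are individually labelled). But applying paragraphs (g)–(k): (g) is engaged — a current Provisional Declaration is held. (h) operates (a current General Registration is held), but is displaced by (i): (i) is engaged — some sales are to a restaurant for resale. (j) is triggered (the compliance score is 53 points, less than the 63 points limit), but is itself disapplied by (k): (k) operates — a current Annual Registration is held. So (c) is unavailable.
Exception (d) does not apply: the Cottage Food Declaration was withdrawn.
Exception (e) fails — the Category C Declaration is not current.
Every exception is unavailable, so the rule governs.

Yes — Hana must hold a food-handler permit.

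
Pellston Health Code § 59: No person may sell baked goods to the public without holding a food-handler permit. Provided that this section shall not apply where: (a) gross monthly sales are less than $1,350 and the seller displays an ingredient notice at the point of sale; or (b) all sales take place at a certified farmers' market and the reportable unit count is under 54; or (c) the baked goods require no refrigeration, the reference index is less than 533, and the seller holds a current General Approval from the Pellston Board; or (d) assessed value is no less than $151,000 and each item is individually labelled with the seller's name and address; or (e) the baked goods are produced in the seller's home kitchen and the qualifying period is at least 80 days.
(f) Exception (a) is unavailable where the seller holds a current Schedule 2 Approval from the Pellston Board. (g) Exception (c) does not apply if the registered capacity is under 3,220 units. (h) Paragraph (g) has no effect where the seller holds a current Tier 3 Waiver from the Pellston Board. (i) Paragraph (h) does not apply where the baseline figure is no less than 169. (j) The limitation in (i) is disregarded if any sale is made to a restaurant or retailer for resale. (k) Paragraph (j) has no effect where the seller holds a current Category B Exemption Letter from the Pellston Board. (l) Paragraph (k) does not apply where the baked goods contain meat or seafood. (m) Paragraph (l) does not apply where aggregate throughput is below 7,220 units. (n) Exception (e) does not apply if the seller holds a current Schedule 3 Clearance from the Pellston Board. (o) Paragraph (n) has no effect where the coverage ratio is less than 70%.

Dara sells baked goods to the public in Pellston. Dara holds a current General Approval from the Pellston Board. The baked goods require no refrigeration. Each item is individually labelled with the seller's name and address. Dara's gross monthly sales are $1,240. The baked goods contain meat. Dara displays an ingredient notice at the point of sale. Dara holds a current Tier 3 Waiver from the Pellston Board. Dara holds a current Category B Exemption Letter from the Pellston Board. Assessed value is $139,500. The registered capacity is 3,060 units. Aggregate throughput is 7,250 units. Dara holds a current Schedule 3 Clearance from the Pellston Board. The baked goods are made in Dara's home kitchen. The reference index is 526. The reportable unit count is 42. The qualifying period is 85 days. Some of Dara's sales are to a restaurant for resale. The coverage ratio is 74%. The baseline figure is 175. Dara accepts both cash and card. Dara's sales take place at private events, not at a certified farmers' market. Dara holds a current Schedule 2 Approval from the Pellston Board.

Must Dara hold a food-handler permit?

Exception (a): gross monthly sales are $1,240, less than the $1,350 limit; an ingredient notice is displayed — every condition holds. Turning to paragraph (f): (f) operates against (a): a current Schedule 2 Approval is held. So (a) is unavailable.
Exception (b) does not apply: sales are at private events, not a certified farmers' market.
Exception (c) is satisfied on its face — the baked goods are shelf-stable; the reference index is 526, less than the 533 limit; a current General Approval is held. Applying paragraphs (g)–(m): (g) is engaged (the registered capacity is 3,060 units, under the 3,220 units limit), but is displaced by (h): (h) applies — a current Tier 3 Waiver is held. (i) would limit (h) — the baseline figure is 175, meeting the 169 threshold — but (j) sets (i) aside: (j) is triggered — some sales are to a restaurant for resale. (k) is engaged (a current Category B Exemption Letter is held), but is set aside by (l): (l) operates against (k): the baked goods contain meat. (m) does not operate here (aggregate throughput is 7,250 units, not below 7,220 units), so (l) stands. So (c) applies.
Exception (d) does not apply: assessed value is $139,500, short of $151,000.
Exception (e): the baked goods are home-kitchen produced; the qualifying period is 85 days, meeting the 80 days threshold — every condition holds. But applying paragraphs (n)–(o): (n) applies — a current Schedule 3 Clearance is held. (o), which would lift (n), is not engaged — the coverage ratio is 74%, not less than 70%. Exception (e) does not apply.

No — exception (c) applies; Dara is not required to hold a food-handler permit.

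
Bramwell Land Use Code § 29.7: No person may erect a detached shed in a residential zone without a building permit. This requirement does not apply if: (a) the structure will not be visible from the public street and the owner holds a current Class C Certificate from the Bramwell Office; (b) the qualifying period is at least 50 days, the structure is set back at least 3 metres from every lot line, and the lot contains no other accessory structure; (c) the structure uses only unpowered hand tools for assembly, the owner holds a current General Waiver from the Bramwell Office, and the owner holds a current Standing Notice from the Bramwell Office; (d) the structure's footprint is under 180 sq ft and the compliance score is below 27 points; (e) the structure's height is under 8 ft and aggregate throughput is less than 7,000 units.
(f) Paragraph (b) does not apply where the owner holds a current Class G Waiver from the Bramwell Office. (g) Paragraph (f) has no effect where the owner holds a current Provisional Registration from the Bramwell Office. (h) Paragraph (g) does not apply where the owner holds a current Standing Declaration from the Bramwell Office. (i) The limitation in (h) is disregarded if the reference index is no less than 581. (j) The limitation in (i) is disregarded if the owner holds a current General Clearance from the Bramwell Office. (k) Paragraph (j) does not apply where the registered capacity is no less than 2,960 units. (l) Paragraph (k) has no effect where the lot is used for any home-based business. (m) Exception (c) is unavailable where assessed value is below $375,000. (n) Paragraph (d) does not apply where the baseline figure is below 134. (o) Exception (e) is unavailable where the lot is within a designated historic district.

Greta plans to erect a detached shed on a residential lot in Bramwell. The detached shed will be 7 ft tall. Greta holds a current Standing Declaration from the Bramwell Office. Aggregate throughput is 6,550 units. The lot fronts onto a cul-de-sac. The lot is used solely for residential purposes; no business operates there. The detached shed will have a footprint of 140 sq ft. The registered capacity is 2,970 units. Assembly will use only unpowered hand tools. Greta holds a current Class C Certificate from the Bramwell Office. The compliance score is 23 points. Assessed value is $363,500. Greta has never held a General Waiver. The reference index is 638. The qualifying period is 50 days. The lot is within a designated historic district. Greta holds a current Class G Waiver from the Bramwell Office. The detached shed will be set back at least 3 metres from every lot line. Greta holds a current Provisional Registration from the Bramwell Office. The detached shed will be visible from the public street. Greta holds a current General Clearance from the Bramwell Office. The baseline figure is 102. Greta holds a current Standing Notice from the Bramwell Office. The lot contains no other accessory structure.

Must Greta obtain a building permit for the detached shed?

No — exception (b) applies; Greta does not need a building permit.

Exception (a) requires that the structure will not be visible from the public street; but the structure will be visible from the street, so (a) is unavailable.
Exception (b) is satisfied on its face — the qualifying period is 50 days, meeting the 50 days threshold; the setback is at least 3 m on every side; the lot has no other accessory structure. Considering the limiting provisions: (f) would limit (b) — a current Class G Waiver is held — but (g) sets (f) aside: (g) operates against (f): a current Provisional Registration is held. (h) is engaged (a current Standing Declaration is held), but is overridden by (i): (i) operates against (h): the reference index is 638, meeting the 581 threshold. (j) is triggered (a current General Clearance is held), but is itself disapplied by (k): (k) operates against (j): the registered capacity is 2,970 units, meeting the 2,960 units threshold. (l), which would lift (k), does not operate here — the lot is solely residential. (b) remains available.
Exception (c) fails — the General Waiver is not current.
All of (d)'s requirements are met (the structure's footprint is 140 sq ft, under the 180 sq ft limit; the compliance score is 23 points, below the 27 points limit). But: (n) operates against (d): the baseline figure is 102, below the 134 limit. Exception (d) does not apply.
Exception (e) is satisfied on its face — the structure's height is 7 ft, under the 8 ft limit; aggregate throughput is 6,550 units, less than the 7,000 units limit. But applying paragraph (o): (o) operates against (e): the lot is in a historic district. So (e) is unavailable.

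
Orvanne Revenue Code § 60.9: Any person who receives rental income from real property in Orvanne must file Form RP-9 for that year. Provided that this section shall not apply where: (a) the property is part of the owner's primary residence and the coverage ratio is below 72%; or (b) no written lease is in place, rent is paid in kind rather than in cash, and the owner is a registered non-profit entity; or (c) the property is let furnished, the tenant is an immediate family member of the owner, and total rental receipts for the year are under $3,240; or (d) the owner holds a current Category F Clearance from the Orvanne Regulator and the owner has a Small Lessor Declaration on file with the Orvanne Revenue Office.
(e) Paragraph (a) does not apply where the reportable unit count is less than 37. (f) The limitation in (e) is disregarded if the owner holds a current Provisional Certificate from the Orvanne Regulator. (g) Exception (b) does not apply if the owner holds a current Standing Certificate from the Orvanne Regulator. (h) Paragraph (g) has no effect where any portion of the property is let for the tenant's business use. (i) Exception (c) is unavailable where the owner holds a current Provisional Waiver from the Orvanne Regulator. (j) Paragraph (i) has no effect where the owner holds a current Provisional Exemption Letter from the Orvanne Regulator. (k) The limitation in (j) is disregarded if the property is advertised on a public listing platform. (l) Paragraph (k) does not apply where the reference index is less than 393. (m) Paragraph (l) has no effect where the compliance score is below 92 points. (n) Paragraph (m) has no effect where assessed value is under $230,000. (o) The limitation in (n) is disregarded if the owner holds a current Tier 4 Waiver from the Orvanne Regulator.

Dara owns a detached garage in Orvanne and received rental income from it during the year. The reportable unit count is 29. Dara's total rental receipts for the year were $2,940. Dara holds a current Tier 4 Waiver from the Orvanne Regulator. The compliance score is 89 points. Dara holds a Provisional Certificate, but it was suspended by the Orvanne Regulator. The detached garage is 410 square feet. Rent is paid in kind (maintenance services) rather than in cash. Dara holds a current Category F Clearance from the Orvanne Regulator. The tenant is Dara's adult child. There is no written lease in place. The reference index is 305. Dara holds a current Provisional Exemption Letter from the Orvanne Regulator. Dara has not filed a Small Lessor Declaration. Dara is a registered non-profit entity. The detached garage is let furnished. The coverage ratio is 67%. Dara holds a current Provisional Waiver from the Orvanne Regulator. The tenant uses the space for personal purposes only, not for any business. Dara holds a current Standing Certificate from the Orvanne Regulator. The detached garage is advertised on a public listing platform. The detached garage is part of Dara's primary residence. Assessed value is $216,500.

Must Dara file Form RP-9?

Yes — Dara must file Form RP-9.

Exception (a)'s conditions are all satisfied: the detached garage is part of the primary residence; the coverage ratio is 67%, below the 72% limit. However, paragraphs (e)–(f) must be considered: (e) operates against (a): the reportable unit count is 29, less than the 37 limit. (f), which would lift (e), does not operate here — there is no Provisional Certificate in force. (a) is therefore removed.
All of (b)'s requirements are met (there is no written lease; rent is paid in kind; Dara is a registered non-profit). However, paragraphs (g)–(h) must be considered: (g) is triggered — a current Standing Certificate is held. (h) is not triggered (the space is used for personal purposes only), so (g) stands. (b) is therefore removed.
Exception (c): the property is let furnished; the tenant is an immediate family member; total rental receipts for the year are $2,940, under the $3,240 limit — every condition holds. But applying paragraphs (i)–(o): (i) operates against (c): a current Provisional Waiver is held. (j) would limit (i) — a current Provisional Exemption Letter is held — but (k) sets (j) aside: (k) operates against (j): the property is publicly advertised. (l) applies (the reference index is 305, less than the 393 limit), but is itself disapplied by (m): (m) operates against (l): the compliance score is 89 points, below the 92 points limit. (n) operates (assessed value is $216,500, under the $230,000 limit), but yields to (o): (o) is engaged — a current Tier 4 Waiver is held. (c) is therefore removed.
Exception (d) does not apply: no Small Lessor Declaration is on file.
Every exception is unavailable, so the rule governs.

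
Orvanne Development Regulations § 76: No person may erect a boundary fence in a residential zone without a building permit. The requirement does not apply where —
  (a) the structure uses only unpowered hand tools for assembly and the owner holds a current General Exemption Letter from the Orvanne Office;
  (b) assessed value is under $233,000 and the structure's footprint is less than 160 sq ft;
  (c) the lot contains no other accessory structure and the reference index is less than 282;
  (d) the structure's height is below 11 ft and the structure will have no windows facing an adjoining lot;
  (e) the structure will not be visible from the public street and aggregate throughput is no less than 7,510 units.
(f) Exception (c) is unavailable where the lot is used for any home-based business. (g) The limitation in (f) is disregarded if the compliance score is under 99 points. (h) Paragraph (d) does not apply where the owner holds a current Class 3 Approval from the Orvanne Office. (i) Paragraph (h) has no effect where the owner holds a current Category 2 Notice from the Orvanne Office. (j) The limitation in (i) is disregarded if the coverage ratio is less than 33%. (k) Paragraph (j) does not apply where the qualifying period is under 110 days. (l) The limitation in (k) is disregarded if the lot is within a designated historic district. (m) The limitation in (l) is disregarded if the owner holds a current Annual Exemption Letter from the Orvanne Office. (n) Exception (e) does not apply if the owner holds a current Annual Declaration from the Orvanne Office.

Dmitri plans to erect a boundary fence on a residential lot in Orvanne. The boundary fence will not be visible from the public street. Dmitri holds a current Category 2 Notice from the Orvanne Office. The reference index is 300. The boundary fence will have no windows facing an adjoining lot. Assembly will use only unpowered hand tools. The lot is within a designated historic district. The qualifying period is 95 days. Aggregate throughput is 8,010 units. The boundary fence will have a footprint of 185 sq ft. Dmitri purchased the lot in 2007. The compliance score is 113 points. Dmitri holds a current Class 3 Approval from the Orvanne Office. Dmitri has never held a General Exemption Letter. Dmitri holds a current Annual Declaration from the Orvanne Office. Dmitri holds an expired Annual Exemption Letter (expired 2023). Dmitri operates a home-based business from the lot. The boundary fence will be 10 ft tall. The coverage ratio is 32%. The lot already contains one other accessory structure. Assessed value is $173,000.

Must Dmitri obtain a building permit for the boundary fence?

Yes — Dmitri must obtain a building permit.

Exception (a) fails — no current General Exemption Letter is held.
Exception (b) does not apply: the structure's footprint is 185 sq ft, not less than 160 sq ft.
Exception (c) requires that the lot contains no other accessory structure; but the lot already has another accessory structure, so (c) is unavailable.
Exception (d) is satisfied on its face — the structure's height is 10 ft, below the 11 ft limit; no windows face an adjoining lot. However, paragraphs (h)–(m) must be considered: (h) operates against (d): a current Class 3 Approval is held. (i) operates (a current Category 2 Notice is held), but is overridden by (j): (j) operates — the coverage ratio is 32%, less than the 33% limit. (k) would limit (j) — the qualifying period is 95 days, under the 110 days limit — but (l) sets (k) aside: (l) is triggered — the lot is in a historic district. (m) is not engaged (there is no Annual Exemption Letter in force), so (l) stands. (d) is therefore removed.
Exception (e)'s conditions are all satisfied: the structure will not be visible from the street; aggregate throughput is 8,010 units, meeting the 7,510 units threshold. But applying paragraph (n): (n) applies — a current Annual Declaration is held. So (e) is unavailable.
None of the exceptions is available; § 76 applies in full.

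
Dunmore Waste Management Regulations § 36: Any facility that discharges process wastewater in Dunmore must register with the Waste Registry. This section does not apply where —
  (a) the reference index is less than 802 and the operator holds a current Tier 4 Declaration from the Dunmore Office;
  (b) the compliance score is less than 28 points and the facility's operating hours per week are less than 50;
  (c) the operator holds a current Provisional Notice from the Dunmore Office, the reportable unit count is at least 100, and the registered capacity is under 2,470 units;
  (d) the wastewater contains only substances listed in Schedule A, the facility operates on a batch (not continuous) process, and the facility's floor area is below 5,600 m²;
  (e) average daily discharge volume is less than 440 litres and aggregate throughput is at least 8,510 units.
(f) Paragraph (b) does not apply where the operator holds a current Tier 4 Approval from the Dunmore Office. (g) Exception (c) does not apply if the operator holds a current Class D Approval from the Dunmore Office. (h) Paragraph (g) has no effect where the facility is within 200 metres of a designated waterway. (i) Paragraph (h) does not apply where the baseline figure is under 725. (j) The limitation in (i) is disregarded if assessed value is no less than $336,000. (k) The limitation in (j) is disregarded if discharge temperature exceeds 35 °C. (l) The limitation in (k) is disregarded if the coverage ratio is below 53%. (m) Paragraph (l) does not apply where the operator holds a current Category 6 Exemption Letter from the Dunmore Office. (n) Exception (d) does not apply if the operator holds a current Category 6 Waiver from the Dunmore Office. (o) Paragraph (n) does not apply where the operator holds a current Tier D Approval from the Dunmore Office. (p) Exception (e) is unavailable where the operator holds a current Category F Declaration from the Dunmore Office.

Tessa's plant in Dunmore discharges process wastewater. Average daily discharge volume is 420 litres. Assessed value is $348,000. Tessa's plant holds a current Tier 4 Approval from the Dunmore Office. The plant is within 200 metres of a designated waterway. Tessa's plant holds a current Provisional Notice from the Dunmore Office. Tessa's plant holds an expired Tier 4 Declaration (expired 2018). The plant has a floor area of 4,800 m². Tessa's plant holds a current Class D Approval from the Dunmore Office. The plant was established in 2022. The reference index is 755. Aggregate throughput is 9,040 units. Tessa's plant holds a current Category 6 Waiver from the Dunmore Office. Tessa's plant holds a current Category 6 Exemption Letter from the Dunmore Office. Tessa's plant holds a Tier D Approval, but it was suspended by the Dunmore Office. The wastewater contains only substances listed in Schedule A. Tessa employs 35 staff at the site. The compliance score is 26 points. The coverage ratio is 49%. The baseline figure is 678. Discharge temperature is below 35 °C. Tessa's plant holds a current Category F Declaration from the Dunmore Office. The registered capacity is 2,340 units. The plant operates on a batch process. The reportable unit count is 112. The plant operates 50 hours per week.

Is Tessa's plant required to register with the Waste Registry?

Exception (a) does not apply: there is no Tier 4 Declaration in force.
Exception (b) does not apply: the facility's operating hours per week are 50, not less than 50.
Exception (c) is satisfied on its face — a current Provisional Notice is held; the reportable unit count is 112, meeting the 100 threshold; the registered capacity is 2,340 units, under the 2,470 units limit. Under paragraphs (g)–(m): (g) would limit (c) — a current Class D Approval is held — but (h) sets (g) aside: (h) operates — the plant is within 200 m of a designated waterway. (i) operates (the baseline figure is 678, under the 725 limit), but is overridden by (j): (j) operates against (i): assessed value is $348,000, meeting the $336,000 threshold. (k), which would lift (j), is not triggered — discharge temperature is below 35 °C. Exception (c) stands.
Exception (d): the wastewater is Schedule-A-only; the facility operates on a batch process; the facility's floor area is 4,800 m², below the 5,600 m² limit — every condition holds. However, paragraphs (n)–(o) must be considered: (n) operates against (d): a current Category 6 Waiver is held. (o) is not engaged (no current Tier D Approval is held), so (n) stands. So (d) is unavailable.
Exception (e): average daily discharge volume is 420 litres, less than the 440 litres limit; aggregate throughput is 9,040 units, meeting the 8,510 units threshold — every condition holds. However, paragraph (p) must be considered: (p) operates against (e): a current Category F Declaration is held. Exception (e) does not apply.

No — exception (c) applies; Tessa's plant is not required to register with the Waste Registry.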